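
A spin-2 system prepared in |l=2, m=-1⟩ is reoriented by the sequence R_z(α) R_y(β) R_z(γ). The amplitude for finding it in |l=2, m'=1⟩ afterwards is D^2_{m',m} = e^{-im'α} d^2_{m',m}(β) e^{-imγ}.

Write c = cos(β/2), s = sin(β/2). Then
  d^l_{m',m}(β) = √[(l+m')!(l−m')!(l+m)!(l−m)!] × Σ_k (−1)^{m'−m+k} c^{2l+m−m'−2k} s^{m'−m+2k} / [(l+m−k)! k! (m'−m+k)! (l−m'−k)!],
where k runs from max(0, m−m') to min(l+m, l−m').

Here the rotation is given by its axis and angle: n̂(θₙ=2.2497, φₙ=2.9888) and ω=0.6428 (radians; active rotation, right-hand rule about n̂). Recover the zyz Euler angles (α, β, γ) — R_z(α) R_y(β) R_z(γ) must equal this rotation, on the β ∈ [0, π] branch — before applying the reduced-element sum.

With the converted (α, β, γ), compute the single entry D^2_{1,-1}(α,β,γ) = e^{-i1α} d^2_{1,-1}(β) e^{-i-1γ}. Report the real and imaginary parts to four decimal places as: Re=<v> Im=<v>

Re=-0.1590 Im=-0.0502

Axis–angle → zyz. n̂ = (sinθₙcosφₙ, sinθₙsinφₙ, cosθₙ) = (-0.769195, +0.118451, -0.627940), ω = 0.6428.
R = I cosω + sinω [n̂]ₓ + (1−cosω) n̂n̂ᵀ gives
  R = [+0.918504, +0.358228, +0.167402; -0.394596, +0.803221, +0.446241; +0.025395, -0.475930, +0.879116]
β = atan2(√(R₁₃²+R₂₃²), R₃₃) = 0.496791; α = atan2(R₂₃, R₁₃) mod 2π = 1.211903; γ = atan2(R₃₂, −R₃₁) mod 2π = 4.659081
D^2_{1,-1}(1.2119,0.4968,4.6591) = e^{-i·1·1.2119}·d^2_{1,-1}(0.4968)·e^{-i·-1·4.6591}. Compute d first:
c=cos(0.496791/2)=0.969308, s=sin(0.496791/2)=0.245849; N=√[6·1·1·6]=6.000000
k∈{0,1} keeps every argument non-negative
  k=0: (−1)^2·6.0000/(2)·0.9693^2·0.2458^2 = +0.170366
  k=1: (−1)^3·6.0000/(6)·0.9693^0·0.2458^4 = -0.003653
d^2_{1,-1}(0.4968) = +0.170366 -0.003653 = +0.166712
Phases: e^{-i·(1)·1.2119}=+0.351238-0.936286i, e^{-i·(-1)·4.6591}=-0.053282-0.998579i ⇒ D=-0.158989-0.050156i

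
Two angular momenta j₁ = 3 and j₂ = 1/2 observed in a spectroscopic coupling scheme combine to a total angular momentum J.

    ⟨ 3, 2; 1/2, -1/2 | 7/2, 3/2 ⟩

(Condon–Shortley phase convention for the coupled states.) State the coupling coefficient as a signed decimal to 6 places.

triangle: 0!*6!*1!/8! = 720/40320
(j±m)!: 5!*1!*0!*1!*5!*2! = 28800
prefactor² = (2J+1)*Δ*N² = 28800/7
  k=0: +1/(0!*0!*1!*0!*5!*1!) = 1/120
Σ = 1/120  ⇒  CG² = 28800/7*(1/120)² = 2/7
CG = +√(2/7) = +0.534522

+√(2/7) = +0.534522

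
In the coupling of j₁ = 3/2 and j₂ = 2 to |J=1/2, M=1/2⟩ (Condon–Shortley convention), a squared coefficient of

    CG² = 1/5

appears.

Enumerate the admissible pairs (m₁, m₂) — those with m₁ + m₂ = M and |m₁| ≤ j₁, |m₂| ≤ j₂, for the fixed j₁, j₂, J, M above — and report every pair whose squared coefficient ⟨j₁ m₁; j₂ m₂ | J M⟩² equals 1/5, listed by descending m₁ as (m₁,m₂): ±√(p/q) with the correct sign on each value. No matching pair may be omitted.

(1/2,0): −√(1/5)

Admissible pairs with m₁+m₂ = M = 1/2: (-3/2,2), (-1/2,1), (1/2,0), (3/2,-1)
  (m₁,m₂)=(3/2,-1): CG² = 1/10, CG = +√(1/10)
  (m₁,m₂)=(1/2,0): CG² = 1/5, CG = −√(1/5)   ← matches the target
  (m₁,m₂)=(-1/2,1): CG² = 3/10, CG = +√(3/10)
  (m₁,m₂)=(-3/2,2): CG² = 2/5, CG = −√(2/5)
Pairs with CG² = 1/5: (1/2,0): −√(1/5)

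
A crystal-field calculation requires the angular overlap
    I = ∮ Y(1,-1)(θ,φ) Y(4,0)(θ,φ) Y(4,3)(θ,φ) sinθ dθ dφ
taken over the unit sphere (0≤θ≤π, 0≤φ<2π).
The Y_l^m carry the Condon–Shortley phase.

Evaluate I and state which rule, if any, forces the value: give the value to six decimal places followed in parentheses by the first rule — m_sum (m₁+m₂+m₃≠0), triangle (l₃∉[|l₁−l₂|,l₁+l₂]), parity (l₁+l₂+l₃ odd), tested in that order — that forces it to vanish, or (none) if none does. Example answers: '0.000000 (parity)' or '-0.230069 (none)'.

0.000000 (m_sum)

m-sum = -1 + 0 + 3 = 2 ≠ 0 ⇒ I = 0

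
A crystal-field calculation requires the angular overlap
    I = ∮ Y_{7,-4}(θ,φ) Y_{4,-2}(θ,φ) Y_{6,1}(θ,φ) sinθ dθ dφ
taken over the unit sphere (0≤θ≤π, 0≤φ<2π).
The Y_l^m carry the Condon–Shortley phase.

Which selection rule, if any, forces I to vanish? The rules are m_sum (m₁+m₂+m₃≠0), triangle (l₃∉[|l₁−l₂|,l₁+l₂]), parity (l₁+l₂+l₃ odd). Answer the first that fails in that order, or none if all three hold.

Σmᵢ = -5  ✗
l₃∈[|l₁−l₂|,l₁+l₂]=[3,11], have l₃=6
Σlᵢ = 17 ⇒ odd

m_sum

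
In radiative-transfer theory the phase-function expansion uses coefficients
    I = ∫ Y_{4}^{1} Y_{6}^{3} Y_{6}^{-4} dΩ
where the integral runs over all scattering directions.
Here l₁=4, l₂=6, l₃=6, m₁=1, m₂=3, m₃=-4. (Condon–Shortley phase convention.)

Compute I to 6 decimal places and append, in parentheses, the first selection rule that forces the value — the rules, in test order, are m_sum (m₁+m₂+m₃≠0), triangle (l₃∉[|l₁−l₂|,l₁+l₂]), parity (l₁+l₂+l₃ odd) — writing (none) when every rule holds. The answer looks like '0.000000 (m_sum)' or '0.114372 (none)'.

0.077598 (none)

Rules hold: Σm=0, L=16 even, 2≤6≤10.
N = 9·13·13 = 1521
Δ = 4!·4!·8!/17! = 1/15315300
Racah Σ t=0..4: t=0:+1/829440 t=1:−1/25920 t=2:+1/9216 t=3:−1/25920 t=4:+1/829440 = 7/207360
⇒ 3j(4 6 6; 0 0 0)² = 28/2431, sgn +1
Racah Σ t=1..3: t=1:−1/967680 t=2:+1/120960 t=3:−1/207360 = 1/414720
⇒ 3j(4 6 6; 1 3 -4)² = 21/4862, sgn +1
4πI² = N·(3j₀)²·(3jₘ)² = 2646/34969
I = +1·√(0.075667/4π) = 0.07759762
No selection rule forces the value: the integral is nonzero (none).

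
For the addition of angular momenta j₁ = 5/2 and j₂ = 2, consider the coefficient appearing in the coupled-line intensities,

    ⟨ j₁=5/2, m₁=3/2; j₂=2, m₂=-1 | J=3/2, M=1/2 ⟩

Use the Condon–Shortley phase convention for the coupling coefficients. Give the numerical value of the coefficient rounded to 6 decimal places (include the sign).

−√(2/105) ≈ -0.138013

√[4·3!2!1!/7! · 4!1!1!3!2!1!] = √(96/35)
  +(−1)^0/∏(0,3,1,1,1,0)! = 1/6  (running 1/6)
  +(−1)^1/∏(1,2,0,0,2,1)! = -1/4  (running -1/12)
⟨..|..⟩ = √(96/35)·(-1/12) = -0.138013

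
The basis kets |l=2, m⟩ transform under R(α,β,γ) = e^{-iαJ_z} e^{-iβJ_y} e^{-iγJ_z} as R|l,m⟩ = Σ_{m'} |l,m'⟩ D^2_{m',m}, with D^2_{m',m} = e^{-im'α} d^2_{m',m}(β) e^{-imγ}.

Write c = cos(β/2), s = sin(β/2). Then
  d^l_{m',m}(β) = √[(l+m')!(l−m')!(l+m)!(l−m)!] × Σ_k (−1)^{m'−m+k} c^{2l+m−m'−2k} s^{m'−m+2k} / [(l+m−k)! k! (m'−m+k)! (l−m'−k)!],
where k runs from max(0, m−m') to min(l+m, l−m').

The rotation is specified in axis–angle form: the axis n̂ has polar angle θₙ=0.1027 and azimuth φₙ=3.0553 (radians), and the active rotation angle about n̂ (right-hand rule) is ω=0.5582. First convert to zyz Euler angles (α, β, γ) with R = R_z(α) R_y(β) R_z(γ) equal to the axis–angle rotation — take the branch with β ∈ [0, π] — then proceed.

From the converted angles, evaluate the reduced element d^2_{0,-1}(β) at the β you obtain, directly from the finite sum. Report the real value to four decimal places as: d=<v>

Axis–angle → zyz. n̂ = (sinθₙcosφₙ, sinθₙsinφₙ, cosθₙ) = (-0.102138, +0.008836, +0.994731), ω = 0.5582.
R = I cosω + sinω [n̂]ₓ + (1−cosω) n̂n̂ᵀ gives
  R = [+0.849793, -0.527006, -0.010742; +0.526733, +0.848222, +0.055433; -0.020102, -0.052764, +0.998405]
β = atan2(√(R₁₃²+R₂₃²), R₃₃) = 0.056494; α = atan2(R₂₃, R₁₃) mod 2π = 1.762208; γ = atan2(R₃₂, −R₃₁) mod 2π = 5.076386
d^2_{0,-1}(β=0.0565) via the finite sum:
With c≡cos(β/2)=0.999601 and s≡sin(β/2)=0.028243, N=[2·2·1·6]^{1/2}=4.898979
Admissible k: 0..1 (factorial args all ≥0)
  k=0: (−1)^1·4.8990/(2)·0.9996^3·0.0282^1 = -0.069099
  k=1: (−1)^2·4.8990/(2)·0.9996^1·0.0282^3 = +0.000055
d^2_{0,-1}(0.0565) = -0.069099 +0.000055 = -0.069043

d=-0.0690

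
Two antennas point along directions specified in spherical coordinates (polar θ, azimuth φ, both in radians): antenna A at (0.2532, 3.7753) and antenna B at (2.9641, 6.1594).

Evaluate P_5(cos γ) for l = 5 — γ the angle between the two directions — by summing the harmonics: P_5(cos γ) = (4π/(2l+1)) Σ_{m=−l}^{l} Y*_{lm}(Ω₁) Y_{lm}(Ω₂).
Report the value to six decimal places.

Expand P_5 via completeness: Σ_{m} conj(Y_{5,m}) at Ω₁ times Y_{5,m} at Ω₂ —
  m=-5: Y*=0.00046 + 0.00001j  Y=0.00006 + 0.00005j  product 0.00000 + 0.00000j
  m=-4: Y*=-0.00460 + 0.00319j  Y=-0.00124 - 0.00067j  product 0.00001 - 0.00000j
  m=-3: Y*=0.01311 - 0.03825j  Y=0.01370 + 0.00533j  product 0.00038 - 0.00045j
  m=-2: Y*=0.05573 + 0.17802j  Y=-0.09612 - 0.02429j  product -0.00103 - 0.01846j
  m=-1: Y*=-0.40898 - 0.30052j  Y=0.40110 + 0.04991j  product -0.14904 - 0.14095j
  m=+0: Y*=0.53599 + 0.00000j  Y=-0.72699 + 0.00000j  product -0.38966 + 0.00000j
  m=+1: Y*=0.40898 - 0.30052j  Y=-0.40110 + 0.04991j  product -0.14904 + 0.14095j
  m=+2: Y*=0.05573 - 0.17802j  Y=-0.09612 + 0.02429j  product -0.00103 + 0.01846j
  m=+3: Y*=-0.01311 - 0.03825j  Y=-0.01370 + 0.00533j  product 0.00038 + 0.00045j
  m=+4: Y*=-0.00460 - 0.00319j  Y=-0.00124 + 0.00067j  product 0.00001 + 0.00000j
  m=+5: Y*=-0.00046 + 0.00001j  Y=-0.00006 + 0.00005j  product 0.00000 - 0.00000j
Accumulated sum -0.68902 - 0.00000j; after 4π/(2l+1) scaling, -0.78714 - 0.00000j ⇒ P_5 = -0.787138

-0.787138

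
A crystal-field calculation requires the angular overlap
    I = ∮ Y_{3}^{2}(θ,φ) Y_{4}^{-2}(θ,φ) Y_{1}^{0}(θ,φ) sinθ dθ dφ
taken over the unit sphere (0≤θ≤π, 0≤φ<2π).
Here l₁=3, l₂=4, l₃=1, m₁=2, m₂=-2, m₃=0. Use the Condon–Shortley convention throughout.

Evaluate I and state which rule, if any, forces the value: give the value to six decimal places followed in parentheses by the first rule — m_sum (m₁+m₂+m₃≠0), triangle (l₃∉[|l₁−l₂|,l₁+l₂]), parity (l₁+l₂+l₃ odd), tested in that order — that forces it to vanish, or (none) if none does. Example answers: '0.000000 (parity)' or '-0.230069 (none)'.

0.213244 (none)

Checks pass: Σm=0; 8 even; l₃=1∈[1,7].
(2·3+1)(2·4+1)(2·1+1) = 189
Δ: 6! 0! 2! / 9! → 1/252
sum: t=3:−1/36 = -1/36
3j²(3 4 1; 0 0 0) = Δ·Π!·Σ² = 4/63  (sign +1)
sum: t=1:−1/120 = -1/120
3j²(3 4 1; 2 -2 0) = Δ·Π!·Σ² = 1/21  (sign +1)
combine: 4πI² = 189·4/63·1/21 = 4/7
take √, sign +1: I = 0.21324362
No selection rule forces the value: the integral is nonzero (none).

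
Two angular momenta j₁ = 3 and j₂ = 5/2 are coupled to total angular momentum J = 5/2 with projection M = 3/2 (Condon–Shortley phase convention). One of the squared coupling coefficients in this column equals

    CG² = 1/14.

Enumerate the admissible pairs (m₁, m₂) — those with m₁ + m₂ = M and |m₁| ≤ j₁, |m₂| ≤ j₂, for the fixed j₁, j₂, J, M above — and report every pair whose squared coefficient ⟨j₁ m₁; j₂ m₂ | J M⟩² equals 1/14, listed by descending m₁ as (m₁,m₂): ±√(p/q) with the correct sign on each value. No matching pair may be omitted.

(2,-1/2): −√(1/14)

Admissible pairs with m₁+m₂ = M = 3/2: (-1,5/2), (0,3/2), (1,1/2), (2,-1/2), (3,-3/2)
  (m₁,m₂)=(3,-3/2): CG² = 8/21, CG = +√(8/21)
  (m₁,m₂)=(2,-1/2): CG² = 1/14, CG = −√(1/14)   ← matches the target
  (m₁,m₂)=(1,1/2): CG² = 1/35, CG = −√(1/35)
  (m₁,m₂)=(0,3/2): CG² = 7/30, CG = +√(7/30)
  (m₁,m₂)=(-1,5/2): CG² = 2/7, CG = −√(2/7)
Pairs with CG² = 1/14: (2,-1/2): −√(1/14)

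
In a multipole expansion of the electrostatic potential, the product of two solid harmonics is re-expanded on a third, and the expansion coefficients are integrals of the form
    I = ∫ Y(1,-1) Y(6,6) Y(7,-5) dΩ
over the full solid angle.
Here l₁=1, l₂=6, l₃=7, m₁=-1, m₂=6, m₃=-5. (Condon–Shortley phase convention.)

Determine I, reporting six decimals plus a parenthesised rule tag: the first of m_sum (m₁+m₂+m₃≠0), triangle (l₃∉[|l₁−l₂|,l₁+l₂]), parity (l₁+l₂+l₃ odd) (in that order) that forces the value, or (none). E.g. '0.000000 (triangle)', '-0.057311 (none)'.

Rules hold: Σm=0, L=14 even, 5≤7≤7.
N = 3·13·15 = 585
Δ = 0!·2!·12!/15! = 1/1365
Racah Σ t=0..0: t=0:+1/518400 = 1/518400
⇒ 3j(1 6 7; 0 0 0)² = 7/195, sgn -1
Racah Σ t=0..0: t=0:+1/958003200 = 1/958003200
⇒ 3j(1 6 7; -1 6 -5)² = 1/1365, sgn +1
4πI² = N·(3j₀)²·(3jₘ)² = 1/65
I = -1·√(0.0153846/4π) = -0.03498955
No selection rule forces the value: the integral is nonzero (none).

-0.034990 (none)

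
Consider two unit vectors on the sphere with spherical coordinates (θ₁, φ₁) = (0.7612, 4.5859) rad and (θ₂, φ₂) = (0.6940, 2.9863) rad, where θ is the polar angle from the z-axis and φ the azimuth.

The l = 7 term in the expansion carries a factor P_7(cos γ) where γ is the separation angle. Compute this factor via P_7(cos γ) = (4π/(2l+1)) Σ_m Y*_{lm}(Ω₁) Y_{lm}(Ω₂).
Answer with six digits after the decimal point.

0.293795

Summing Y*_{l m}(θ₁,φ₁)·Y_{l m}(θ₂,φ₂) over m ∈ [−7, 7]; prefactor 4π/(2·7+1) = 0.837758:
  term(m=-7) = +0.000163-0.000797i   from Y*(Ω₁)=+0.028765+0.023518i, Y(Ω₂)=-0.010186-0.019387i
  term(m=-6) = -0.014156-0.002471i   from Y*(Ω₁)=-0.105876+0.100415i, Y(Ω₂)=+0.058735+0.079046i
  term(m=-5) = -0.012550+0.086540i   from Y*(Ω₁)=-0.196948-0.268737i, Y(Ω₂)=-0.187237-0.183921i
  term(m=-4) = +0.201468+0.023315i   from Y*(Ω₁)=+0.401349-0.222372i, Y(Ω₂)=+0.359445+0.257247i
  term(m=-3) = +0.009726-0.112275i   from Y*(Ω₁)=+0.103518+0.259576i, Y(Ω₂)=-0.360289-0.181150i
  term(m=-2) = -0.000618-0.000036i   from Y*(Ω₁)=+0.175759-0.045436i, Y(Ω₂)=-0.003247-0.001042i
  term(m=-1) = -0.004188+0.145366i   from Y*(Ω₁)=+0.047007+0.369648i, Y(Ω₂)=+0.385578+0.060363i
  term(m=+0) = -0.008996+0.000000i   from Y*(Ω₁)=+0.073737-0.000000i, Y(Ω₂)=-0.122006+0.000000i
  term(m=+1) = -0.004188-0.145366i   from Y*(Ω₁)=-0.047007+0.369648i, Y(Ω₂)=-0.385578+0.060363i
  term(m=+2) = -0.000618+0.000036i   from Y*(Ω₁)=+0.175759+0.045436i, Y(Ω₂)=-0.003247+0.001042i
  term(m=+3) = +0.009726+0.112275i   from Y*(Ω₁)=-0.103518+0.259576i, Y(Ω₂)=+0.360289-0.181150i
  term(m=+4) = +0.201468-0.023315i   from Y*(Ω₁)=+0.401349+0.222372i, Y(Ω₂)=+0.359445-0.257247i
  term(m=+5) = -0.012550-0.086540i   from Y*(Ω₁)=+0.196948-0.268737i, Y(Ω₂)=+0.187237-0.183921i
  term(m=+6) = -0.014156+0.002471i   from Y*(Ω₁)=-0.105876-0.100415i, Y(Ω₂)=+0.058735-0.079046i
  term(m=+7) = +0.000163+0.000797i   from Y*(Ω₁)=-0.028765+0.023518i, Y(Ω₂)=+0.010186-0.019387i
Total Σ_m = +0.350692-0.000000i. Multiply by 0.837758: +0.293795-0.000000i. P_7(cos γ) = 0.293795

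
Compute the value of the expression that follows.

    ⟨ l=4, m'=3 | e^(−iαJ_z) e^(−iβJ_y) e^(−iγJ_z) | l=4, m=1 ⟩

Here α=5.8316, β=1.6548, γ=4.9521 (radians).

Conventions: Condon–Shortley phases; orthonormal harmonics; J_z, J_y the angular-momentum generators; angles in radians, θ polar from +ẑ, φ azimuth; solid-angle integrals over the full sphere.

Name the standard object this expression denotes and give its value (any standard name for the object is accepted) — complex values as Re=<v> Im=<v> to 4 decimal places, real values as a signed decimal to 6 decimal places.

This is a Wigner D-matrix element — the rotation-matrix element ⟨l m'| R(α,β,γ) |l m⟩ in the angular-momentum basis.
First d^4_{3,1}(β=1.6548), then the phase factors e^{-i(3)α} and e^{-i(1)γ}:
Half-angle: c=0.676792, s=0.736174. N=√(5040·1·120·6)=1904.940944
k∈{0,1} keeps every argument non-negative
  k=0: (−1)^2·1904.9409/(240)·0.6768^6·0.7362^2 = +0.413393
  k=1: (−1)^3·1904.9409/(144)·0.6768^4·0.7362^4 = -0.815197
d^4_{3,1}(1.6548) = +0.413393 -0.815197 = -0.401804
Attach z-rotation phases: D = e^{-i(3)(5.8316)}·(-0.401804)·e^{-i(1)(4.9521)} = +0.360792-0.176849i

Wigner D-matrix element, Re=0.3608 Im=-0.1768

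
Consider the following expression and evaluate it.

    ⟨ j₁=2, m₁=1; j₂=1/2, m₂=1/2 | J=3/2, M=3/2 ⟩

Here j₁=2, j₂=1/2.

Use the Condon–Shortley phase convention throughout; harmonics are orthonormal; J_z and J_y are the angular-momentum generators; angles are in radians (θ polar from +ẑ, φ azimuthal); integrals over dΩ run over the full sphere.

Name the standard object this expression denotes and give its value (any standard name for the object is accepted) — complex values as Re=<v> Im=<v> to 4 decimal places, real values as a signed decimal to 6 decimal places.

Clebsch–Gordan coefficient, −√(1/5) ≈ -0.447214

This is a Clebsch–Gordan (vector-coupling) coefficient.
triangle: 1!·3!·0!/5! = 6/120
(j±m)!: 3!·1!·1!·0!·3!·0! = 36
prefactor² = (2J+1)·Δ·N² = 36/5
  k=1: −1/(1!·0!·0!·0!·3!·0!) = -1/6
Σ = -1/6  ⇒  CG² = 36/5·(-1/6)² = 1/5
CG = −√(1/5) = -0.447214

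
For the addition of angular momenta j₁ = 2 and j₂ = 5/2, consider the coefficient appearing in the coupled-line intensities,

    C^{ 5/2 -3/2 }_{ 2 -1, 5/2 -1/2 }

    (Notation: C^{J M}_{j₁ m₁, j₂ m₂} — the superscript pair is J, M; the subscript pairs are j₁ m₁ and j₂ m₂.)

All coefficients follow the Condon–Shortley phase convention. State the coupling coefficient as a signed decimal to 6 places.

−√(6/35) = -0.414039

triangle: 2!×2!×3!/8! = 24/40320
(j±m)!: 1!×3!×2!×3!×1!×4! = 1728
prefactor² = (2J+1)×Δ×N² = 216/35
  k=1: −1/(1!×1!×2!×1!×0!×2!) = -1/4
  k=2: +1/(2!×0!×1!×0!×1!×3!) = 1/12
Σ = -1/6  ⇒  CG² = 216/35×(-1/6)² = 6/35
CG = −√(6/35) = -0.414039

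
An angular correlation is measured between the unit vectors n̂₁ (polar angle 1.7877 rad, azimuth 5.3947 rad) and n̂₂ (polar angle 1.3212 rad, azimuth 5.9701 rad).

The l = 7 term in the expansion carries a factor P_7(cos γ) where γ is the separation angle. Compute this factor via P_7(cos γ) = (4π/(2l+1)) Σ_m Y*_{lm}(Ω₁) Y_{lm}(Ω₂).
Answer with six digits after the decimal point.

Addition theorem: P_7(cos γ) = (4π/15) Σ_m Y*_{lm}(Ω₁) Y_{lm}(Ω₂), m = −7…7:
  m=-7: (+0.422707+0.027000i) × (-0.233345+0.326302i) = -0.107447+0.131630i  (running Σ = -0.107447+0.131630i)
  m=-6: (-0.202508-0.284549i) × (-0.115888+0.364644i) = +0.127227-0.040868i  (running Σ = +0.019781+0.090762i)
  m=-5: (+0.034586-0.124988i) × (-0.000348-0.064830i) = -0.008115-0.002199i  (running Σ = +0.011666+0.088563i)
  m=-4: (-0.315569+0.138038i) × (-0.110432-0.334971i) = +0.081088+0.090463i  (running Σ = +0.092753+0.179026i)
  m=-3: (-0.022895-0.011807i) × (-0.029397-0.040188i) = +0.000199+0.001267i  (running Σ = +0.092952+0.180293i)
  m=-2: (+0.067133+0.320985i) × (+0.259367+0.187591i) = -0.042802+0.095846i  (running Σ = +0.050150+0.276140i)
  m=-1: (+0.009174-0.011292i) × (+0.087840+0.028437i) = +0.001127-0.000731i  (running Σ = +0.051277+0.275409i)
  m=0: (+0.321164-0.000000i) × (-0.308038+0.000000i) = -0.098931+0.000000i  (running Σ = -0.047654+0.275409i)
  m=1: (-0.009174-0.011292i) × (-0.087840+0.028437i) = +0.001127+0.000731i  (running Σ = -0.046527+0.276140i)
  m=2: (+0.067133-0.320985i) × (+0.259367-0.187591i) = -0.042802-0.095846i  (running Σ = -0.089329+0.180293i)
  m=3: (+0.022895-0.011807i) × (+0.029397-0.040188i) = +0.000199-0.001267i  (running Σ = -0.089130+0.179026i)
  m=4: (-0.315569-0.138038i) × (-0.110432+0.334971i) = +0.081088-0.090463i  (running Σ = -0.008042+0.088563i)
  m=5: (-0.034586-0.124988i) × (+0.000348-0.064830i) = -0.008115+0.002199i  (running Σ = -0.016157+0.090762i)
  m=6: (-0.202508+0.284549i) × (-0.115888-0.364644i) = +0.127227+0.040868i  (running Σ = +0.111070+0.131630i)
  m=7: (-0.422707+0.027000i) × (+0.233345+0.326302i) = -0.107447-0.131630i  (running Σ = +0.003623-0.000000i)
Σ over m = +0.003623-0.000000i; ×(4π/15) → +0.003036-0.000000i. Real part: 0.003036

0.003036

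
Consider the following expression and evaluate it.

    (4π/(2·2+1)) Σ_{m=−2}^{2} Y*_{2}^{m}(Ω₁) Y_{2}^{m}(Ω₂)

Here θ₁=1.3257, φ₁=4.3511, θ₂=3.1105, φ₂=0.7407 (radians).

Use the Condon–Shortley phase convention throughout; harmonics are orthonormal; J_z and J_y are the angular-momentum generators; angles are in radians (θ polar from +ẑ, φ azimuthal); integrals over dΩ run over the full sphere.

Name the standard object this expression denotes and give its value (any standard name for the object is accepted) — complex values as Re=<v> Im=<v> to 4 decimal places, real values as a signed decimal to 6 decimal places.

Legendre polynomial (addition theorem), -0.391105

This sum is the spherical-harmonic addition theorem: it equals the Legendre polynomial P_l(cos γ) of the angle γ between the two directions.
Summing Y*_{l m}(θ₁,φ₁)·Y_{l m}(θ₂,φ₂) over m ∈ [−2, 2]; prefactor 4π/(2·2+1) = 2.513274:
  m=-2: (-0.27269 + 0.24041j) × (0.00003 - 0.00037j) = 0.00008 + 0.00011j  (running Σ = 0.00008 + 0.00011j)
  m=-1: (-0.06428 - 0.17012j) × (-0.01772 + 0.01620j) = 0.00389 + 0.00197j  (running Σ = 0.00397 + 0.00208j)
  m=0: (-0.25968 + 0.00000j) × (0.62987 + 0.00000j) = -0.16357 + 0.00000j  (running Σ = -0.15959 + 0.00208j)
  m=1: (0.06428 - 0.17012j) × (0.01772 + 0.01620j) = 0.00389 - 0.00197j  (running Σ = -0.15570 + 0.00011j)
  m=2: (-0.27269 - 0.24041j) × (0.00003 + 0.00037j) = 0.00008 - 0.00011j  (running Σ = -0.15562 - 0.00000j)
Total Σ_m = -0.15562 - 0.00000j. Multiply by 2.513274: -0.39111 - 0.00000j. P_2(cos γ) = -0.391105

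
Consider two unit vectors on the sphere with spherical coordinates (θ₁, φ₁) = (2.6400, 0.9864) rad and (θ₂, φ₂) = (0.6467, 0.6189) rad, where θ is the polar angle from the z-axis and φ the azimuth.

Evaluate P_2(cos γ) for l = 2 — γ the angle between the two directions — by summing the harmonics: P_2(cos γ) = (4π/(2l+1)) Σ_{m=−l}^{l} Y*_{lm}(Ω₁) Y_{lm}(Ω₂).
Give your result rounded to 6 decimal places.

-0.223436

Term-by-term m-sum for l=2 (normalisation 4π/5 = 2.513274):
  m=-2: Y*=-0.03494 + 0.08218j  Y=0.04584 - 0.13254j  product 0.00929 + 0.00840j
  m=-1: Y*=-0.17969 - 0.27165j  Y=0.30260 - 0.21553j  product -0.11292 - 0.04347j
  m=+0: Y*=0.41204 + 0.00000j  Y=0.28725 + 0.00000j  product 0.11836 + 0.00000j
  m=+1: Y*=0.17969 - 0.27165j  Y=-0.30260 - 0.21553j  product -0.11292 + 0.04347j
  m=+2: Y*=-0.03494 - 0.08218j  Y=0.04584 + 0.13254j  product 0.00929 - 0.00840j
Σ over m = -0.08890 - 0.00000j; ×(4π/5) → -0.22344 - 0.00000j. Real part: -0.223436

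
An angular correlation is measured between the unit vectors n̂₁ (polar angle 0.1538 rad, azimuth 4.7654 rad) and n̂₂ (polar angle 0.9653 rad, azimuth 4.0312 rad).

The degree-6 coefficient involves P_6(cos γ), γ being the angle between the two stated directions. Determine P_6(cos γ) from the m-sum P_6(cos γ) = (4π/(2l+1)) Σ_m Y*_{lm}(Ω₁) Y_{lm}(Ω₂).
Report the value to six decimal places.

Term-by-term m-sum for l=6 (normalisation 4π/13 = 0.966644):
  term(m=-6) = -0.000000-0.000001i   from Y*(Ω₁)=-0.000006-0.000002i, Y(Ω₂)=+0.087364+0.121024i
  term(m=-5) = -0.000043-0.000025i   from Y*(Ω₁)=+0.000037-0.000135i, Y(Ω₂)=+0.093521-0.345494i
  term(m=-4) = -0.000783+0.000163i   from Y*(Ω₁)=+0.001871+0.000403i, Y(Ω₂)=-0.382218+0.169240i
  term(m=-3) = -0.001229+0.001679i   from Y*(Ω₁)=-0.002837+0.017691i, Y(Ω₂)=+0.103391+0.052880i
  term(m=-2) = -0.003504-0.034105i   from Y*(Ω₁)=-0.113187-0.012045i, Y(Ω₂)=+0.062322+0.294682i
  term(m=-1) = -0.080386-0.072549i   from Y*(Ω₁)=+0.023705-0.446752i, Y(Ω₂)=+0.152416-0.188021i
  term(m=+0) = +0.188827+0.000000i   from Y*(Ω₁)=+0.779517-0.000000i, Y(Ω₂)=+0.242235+0.000000i
  term(m=+1) = -0.080386+0.072549i   from Y*(Ω₁)=-0.023705-0.446752i, Y(Ω₂)=-0.152416-0.188021i
  term(m=+2) = -0.003504+0.034105i   from Y*(Ω₁)=-0.113187+0.012045i, Y(Ω₂)=+0.062322-0.294682i
  term(m=+3) = -0.001229-0.001679i   from Y*(Ω₁)=+0.002837+0.017691i, Y(Ω₂)=-0.103391+0.052880i
  term(m=+4) = -0.000783-0.000163i   from Y*(Ω₁)=+0.001871-0.000403i, Y(Ω₂)=-0.382218-0.169240i
  term(m=+5) = -0.000043+0.000025i   from Y*(Ω₁)=-0.000037-0.000135i, Y(Ω₂)=-0.093521-0.345494i
  term(m=+6) = -0.000000+0.000001i   from Y*(Ω₁)=-0.000006+0.000002i, Y(Ω₂)=+0.087364-0.121024i
Accumulated sum +0.016934+0.000000i; after 4π/(2l+1) scaling, +0.016370+0.000000i ⇒ P_6 = 0.016370

0.016370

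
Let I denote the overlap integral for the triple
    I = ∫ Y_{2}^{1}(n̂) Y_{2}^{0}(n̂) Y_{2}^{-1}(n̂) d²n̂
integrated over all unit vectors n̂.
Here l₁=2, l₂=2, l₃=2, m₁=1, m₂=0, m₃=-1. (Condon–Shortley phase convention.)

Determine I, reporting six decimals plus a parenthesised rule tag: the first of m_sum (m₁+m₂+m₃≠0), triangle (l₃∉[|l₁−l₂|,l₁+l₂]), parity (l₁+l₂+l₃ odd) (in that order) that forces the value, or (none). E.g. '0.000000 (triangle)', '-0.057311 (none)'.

m-sum 0 ✓  L=6 even ✓  0≤2≤4 ✓
Π(2lᵢ+1) = 5×5×5 = 125
triangle coeff Δ(2,2,2) = 1/630
Σ_t [0,2]: t=0:+1/8 t=1:−1/1 t=2:+1/8 = -3/4
(3j)²=2/35 [(2 2 2; 0 0 0)], sign=-1
Σ_t [0,1]: t=0:+1/4 t=1:−1/2 = -1/4
(3j)²=1/70 [(2 2 2; 1 0 -1)], sign=+1
⇒ 4πI² = 5/49
I = (-1)√(5/49/(4π)) = -0.09011188
No selection rule forces the value: the integral is nonzero (none).

-0.090112 (none)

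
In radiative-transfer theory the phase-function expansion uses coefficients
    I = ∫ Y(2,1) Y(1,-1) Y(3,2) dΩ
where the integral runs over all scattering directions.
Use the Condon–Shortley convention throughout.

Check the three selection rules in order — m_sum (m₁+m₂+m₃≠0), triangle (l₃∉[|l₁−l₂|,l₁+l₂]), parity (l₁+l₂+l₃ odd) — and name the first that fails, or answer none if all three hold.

m_sum

m₁+m₂+m₃ = 1 − 1 + 2 = 2  ✗
triangle: |2−1|=1 ≤ l₃=3 ≤ 2+1=3
parity: l₁+l₂+l₃ = 6 is even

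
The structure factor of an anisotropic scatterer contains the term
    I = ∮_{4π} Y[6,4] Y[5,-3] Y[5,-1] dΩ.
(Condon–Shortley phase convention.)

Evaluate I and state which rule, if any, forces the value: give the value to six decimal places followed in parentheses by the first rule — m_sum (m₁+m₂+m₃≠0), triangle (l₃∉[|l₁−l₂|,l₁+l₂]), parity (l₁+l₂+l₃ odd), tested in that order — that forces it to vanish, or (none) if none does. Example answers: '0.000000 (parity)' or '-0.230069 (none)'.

-0.069086 (none)

Checks pass: Σm=0; 16 even; l₃=5∈[1,11].
(2·6+1)(2·5+1)(2·5+1) = 1573
Δ: 6! 6! 4! / 17! → 1/28588560
sum: t=1:−1/345600 t=2:+1/13824 t=3:−1/5184 t=4:+1/13824 t=5:−1/345600 = -7/129600
3j²(6 5 5; 0 0 0) = Δ·Π!·Σ² = 80/7293  (sign +1)
sum: t=0:+1/138240 t=1:−1/86400 t=2:+1/829440 = -13/4147200
3j²(6 5 5; 4 -3 -1) = Δ·Π!·Σ² = 13/3740  (sign -1)
combine: 4πI² = 1573·80/7293·13/3740 = 52/867
take √, sign -1: I = -0.06908555
No selection rule forces the value: the integral is nonzero (none).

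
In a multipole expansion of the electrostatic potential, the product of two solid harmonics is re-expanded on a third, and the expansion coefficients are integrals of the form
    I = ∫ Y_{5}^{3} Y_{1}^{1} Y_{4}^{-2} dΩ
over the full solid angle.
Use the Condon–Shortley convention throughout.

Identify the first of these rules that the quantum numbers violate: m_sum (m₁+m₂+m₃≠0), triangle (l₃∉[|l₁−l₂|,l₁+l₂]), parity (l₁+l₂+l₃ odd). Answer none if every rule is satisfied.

Σmᵢ = 2  ✗
l₃∈[|l₁−l₂|,l₁+l₂]=[4,6], have l₃=4
Σlᵢ = 10 ⇒ even

m_sum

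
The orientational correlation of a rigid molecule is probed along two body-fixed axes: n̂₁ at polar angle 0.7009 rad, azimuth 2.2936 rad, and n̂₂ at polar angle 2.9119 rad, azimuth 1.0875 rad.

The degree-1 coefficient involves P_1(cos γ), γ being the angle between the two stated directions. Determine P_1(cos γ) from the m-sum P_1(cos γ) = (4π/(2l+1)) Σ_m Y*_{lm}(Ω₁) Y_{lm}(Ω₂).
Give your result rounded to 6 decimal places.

-0.691820

Expand P_1 via completeness: Σ_{m} conj(Y_{1,m}) at Ω₁ times Y_{1,m} at Ω₂ —
  [-1]  conj(Y_{1,-1})(Ω₁) = -0.14739 + 0.16710j ; Y_{1,-1}(Ω₂) = 0.03655 - 0.06965j ; Δ = 0.00625 + 0.01637j
  [+0]  conj(Y_{1,0})(Ω₁) = 0.37342 + 0.00000j ; Y_{1,0}(Ω₂) = -0.47577 + 0.00000j ; Δ = -0.17766 + 0.00000j
  [+1]  conj(Y_{1,1})(Ω₁) = 0.14739 + 0.16710j ; Y_{1,1}(Ω₂) = -0.03655 - 0.06965j ; Δ = 0.00625 - 0.01637j
Total Σ_m = -0.16516 + 0.00000j. Multiply by 4.188790: -0.69182 + 0.00000j. P_1(cos γ) = -0.691820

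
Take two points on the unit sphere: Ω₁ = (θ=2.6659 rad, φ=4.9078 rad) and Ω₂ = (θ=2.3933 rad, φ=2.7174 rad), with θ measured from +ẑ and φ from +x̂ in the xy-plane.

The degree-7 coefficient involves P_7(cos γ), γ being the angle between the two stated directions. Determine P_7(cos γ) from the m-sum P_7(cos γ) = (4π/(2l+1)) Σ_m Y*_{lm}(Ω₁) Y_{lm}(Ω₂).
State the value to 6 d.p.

Summing Y*_{l m}(θ₁,φ₁)·Y_{l m}(θ₂,φ₂) over m ∈ [−7, 7]; prefactor 4π/(2·7+1) = 0.837758:
  term(m=-7) = -0.00007 + 0.00003j   from Y*(Ω₁)=-0.00207 + 0.00043j, Y(Ω₂)=0.03325 - 0.00578j
  term(m=-6) = 0.00175 + 0.00114j   from Y*(Ω₁)=0.00595 + 0.01414j, Y(Ω₂)=0.11254 - 0.07641j
  term(m=-5) = -0.00096 - 0.02191j   from Y*(Ω₁)=0.05681 - 0.03835j, Y(Ω₂)=0.16733 - 0.27282j
  term(m=-4) = -0.07548 + 0.05897j   from Y*(Ω₁)=-0.14813 - 0.14702j, Y(Ω₂)=0.05766 - 0.45530j
  term(m=-3) = 0.12545 + 0.03716j   from Y*(Ω₁)=-0.23602 + 0.35539j, Y(Ω₂)=-0.09011 - 0.29315j
  term(m=-2) = 0.02479 + 0.07200j   from Y*(Ω₁)=0.46871 + 0.19311j, Y(Ω₂)=0.09933 + 0.11270j
  term(m=-1) = 0.02784 - 0.03903j   from Y*(Ω₁)=0.02430 - 0.12275j, Y(Ω₂)=0.34922 + 0.15771j
  term(m=+0) = -0.01611 + 0.00000j   from Y*(Ω₁)=0.43288 + 0.00000j, Y(Ω₂)=-0.03721 + 0.00000j
  term(m=+1) = 0.02784 + 0.03903j   from Y*(Ω₁)=-0.02430 - 0.12275j, Y(Ω₂)=-0.34922 + 0.15771j
  term(m=+2) = 0.02479 - 0.07200j   from Y*(Ω₁)=0.46871 - 0.19311j, Y(Ω₂)=0.09933 - 0.11270j
  term(m=+3) = 0.12545 - 0.03716j   from Y*(Ω₁)=0.23602 + 0.35539j, Y(Ω₂)=0.09011 - 0.29315j
  term(m=+4) = -0.07548 - 0.05897j   from Y*(Ω₁)=-0.14813 + 0.14702j, Y(Ω₂)=0.05766 + 0.45530j
  term(m=+5) = -0.00096 + 0.02191j   from Y*(Ω₁)=-0.05681 - 0.03835j, Y(Ω₂)=-0.16733 - 0.27282j
  term(m=+6) = 0.00175 - 0.00114j   from Y*(Ω₁)=0.00595 - 0.01414j, Y(Ω₂)=0.11254 + 0.07641j
  term(m=+7) = -0.00007 - 0.00003j   from Y*(Ω₁)=0.00207 + 0.00043j, Y(Ω₂)=-0.03325 - 0.00578j
Total Σ_m = 0.19055 - 0.00000j. Multiply by 0.837758: 0.15964 - 0.00000j. P_7(cos γ) = 0.159638

0.159638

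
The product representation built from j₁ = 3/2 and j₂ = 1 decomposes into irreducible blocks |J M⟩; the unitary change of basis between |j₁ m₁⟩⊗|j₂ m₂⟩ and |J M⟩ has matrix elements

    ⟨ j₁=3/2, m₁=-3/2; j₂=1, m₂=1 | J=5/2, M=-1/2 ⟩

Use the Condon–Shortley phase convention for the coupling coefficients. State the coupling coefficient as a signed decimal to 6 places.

triangle: 0!×3!×2!/6! = 12/720
(j±m)!: 0!×3!×2!×0!×2!×3! = 144
prefactor² = (2J+1)×Δ×N² = 72/5
  k=0: +1/(0!×0!×3!×2!×0!×0!) = 1/12
Σ = 1/12  ⇒  CG² = 72/5×(1/12)² = 1/10
CG = +√(1/10) = +0.316228

+0.316228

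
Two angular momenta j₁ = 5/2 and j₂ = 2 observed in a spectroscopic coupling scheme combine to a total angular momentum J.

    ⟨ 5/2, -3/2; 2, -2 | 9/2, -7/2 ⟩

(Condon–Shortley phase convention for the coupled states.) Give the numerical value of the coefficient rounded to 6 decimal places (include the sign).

+√(5/9) ≈ +0.745356

triangle: 0!*5!*4!/10! = 2880/3628800
(j±m)!: 1!*4!*0!*4!*1!*8! = 23224320
prefactor² = (2J+1)*Δ*N² = 184320
  k=0: +1/(0!*0!*4!*0!*1!*4!) = 1/576
Σ = 1/576  ⇒  CG² = 184320*(1/576)² = 5/9
CG = +√(5/9) = +0.745356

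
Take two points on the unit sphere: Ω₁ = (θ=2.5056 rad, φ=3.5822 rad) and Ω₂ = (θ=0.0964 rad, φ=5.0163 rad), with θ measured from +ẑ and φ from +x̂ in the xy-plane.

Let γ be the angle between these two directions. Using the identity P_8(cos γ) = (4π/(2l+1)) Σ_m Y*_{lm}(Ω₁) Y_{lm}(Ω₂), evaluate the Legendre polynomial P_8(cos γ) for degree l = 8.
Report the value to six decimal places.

0.018252

Expand P_8 via completeness: Σ_{m} conj(Y_{8,m}) at Ω₁ times Y_{8,m} at Ω₂ —
  m=-8: Y*=-0.00741 - 0.00299j  Y=-0.00000 - 0.00000j  product 0.00000 + 0.00000j
  m=-7: Y*=-0.04319 + 0.00248j  Y=-0.00000 + 0.00000j  product 0.00000 - 0.00000j
  m=-6: Y*=-0.12646 + 0.06875j  Y=0.00000 + 0.00000j  product -0.00000 - 0.00000j
  m=-5: Y*=-0.19172 + 0.26172j  Y=0.00008 + 0.00000j  product -0.00002 + 0.00002j
  m=-4: Y*=-0.09142 + 0.47120j  Y=0.00039 - 0.00106j  product 0.00046 + 0.00028j
  m=-3: Y*=0.09102 + 0.35799j  Y=-0.00951 - 0.00737j  product 0.00177 - 0.00408j
  m=-2: Y*=-0.05609 - 0.06801j  Y=-0.07456 + 0.05187j  product 0.00771 + 0.00216j
  m=-1: Y*=-0.37605 - 0.17732j  Y=0.13088 + 0.41730j  product 0.02478 - 0.18013j
  m=+0: Y*=-0.04580 + 0.00000j  Y=0.97647 + 0.00000j  product -0.04472 + 0.00000j
  m=+1: Y*=0.37605 - 0.17732j  Y=-0.13088 + 0.41730j  product 0.02478 + 0.18013j
  m=+2: Y*=-0.05609 + 0.06801j  Y=-0.07456 - 0.05187j  product 0.00771 - 0.00216j
  m=+3: Y*=-0.09102 + 0.35799j  Y=0.00951 - 0.00737j  product 0.00177 + 0.00408j
  m=+4: Y*=-0.09142 - 0.47120j  Y=0.00039 + 0.00106j  product 0.00046 - 0.00028j
  m=+5: Y*=0.19172 + 0.26172j  Y=-0.00008 + 0.00000j  product -0.00002 - 0.00002j
  m=+6: Y*=-0.12646 - 0.06875j  Y=0.00000 - 0.00000j  product -0.00000 + 0.00000j
  m=+7: Y*=0.04319 + 0.00248j  Y=0.00000 + 0.00000j  product 0.00000 + 0.00000j
  m=+8: Y*=-0.00741 + 0.00299j  Y=-0.00000 + 0.00000j  product 0.00000 - 0.00000j
Σ over m = 0.02469 - 0.00000j; ×(4π/17) → 0.01825 - 0.00000j. Real part: 0.018252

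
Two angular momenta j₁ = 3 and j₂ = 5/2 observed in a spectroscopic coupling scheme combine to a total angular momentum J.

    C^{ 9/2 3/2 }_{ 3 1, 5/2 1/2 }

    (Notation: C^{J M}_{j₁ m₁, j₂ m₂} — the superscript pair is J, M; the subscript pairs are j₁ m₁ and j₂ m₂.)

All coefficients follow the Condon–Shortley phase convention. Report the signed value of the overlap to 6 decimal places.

triangle: 1!×5!×4!/11! = 2880/39916800
(j±m)!: 4!×2!×3!×2!×6!×3! = 2488320
prefactor² = (2J+1)×Δ×N² = 138240/77
  k=0: +1/(0!×1!×2!×3!×3!×1!) = 1/72
  k=1: −1/(1!×0!×1!×2!×4!×2!) = -1/96
Σ = 1/288  ⇒  CG² = 138240/77×(1/288)² = 5/231
CG = +√(5/231) = +0.147122

+√(5/231) = +0.147122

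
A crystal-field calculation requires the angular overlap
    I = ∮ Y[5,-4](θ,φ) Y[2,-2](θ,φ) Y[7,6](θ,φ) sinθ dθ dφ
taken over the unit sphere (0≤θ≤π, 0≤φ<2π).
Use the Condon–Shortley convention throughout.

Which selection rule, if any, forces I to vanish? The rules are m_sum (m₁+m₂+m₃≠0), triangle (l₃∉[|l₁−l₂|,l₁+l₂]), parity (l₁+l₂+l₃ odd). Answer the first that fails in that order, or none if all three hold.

azimuthal sum: -4 − 2 + 6 = 0  ✓
3 ≤ 7 ≤ 7 (triangle on l)  ✓
L = 5 + 2 + 7 = 14 (even)  ✓

none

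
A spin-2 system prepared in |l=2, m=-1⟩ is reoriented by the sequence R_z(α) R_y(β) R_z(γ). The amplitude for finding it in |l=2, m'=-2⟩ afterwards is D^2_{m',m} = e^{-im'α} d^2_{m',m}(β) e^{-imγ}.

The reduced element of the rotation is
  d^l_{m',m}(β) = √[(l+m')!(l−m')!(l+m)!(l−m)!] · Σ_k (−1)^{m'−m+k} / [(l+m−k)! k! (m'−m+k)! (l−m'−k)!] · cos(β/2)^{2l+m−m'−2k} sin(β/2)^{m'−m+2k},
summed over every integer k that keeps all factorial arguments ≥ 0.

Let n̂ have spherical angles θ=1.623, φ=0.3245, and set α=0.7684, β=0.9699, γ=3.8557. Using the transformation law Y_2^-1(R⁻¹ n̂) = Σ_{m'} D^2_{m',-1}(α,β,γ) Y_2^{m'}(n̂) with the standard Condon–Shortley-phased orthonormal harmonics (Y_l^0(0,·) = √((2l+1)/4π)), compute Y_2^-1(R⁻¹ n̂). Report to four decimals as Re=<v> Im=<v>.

Re=-0.0756 Im=-0.3787

Need the full column D^2_{m',-1} for m'=−2..2 at α=0.7684, β=0.9699, γ=3.8557.
cos(β/2)=0.884698, sin(β/2)=0.466164
d^2_{-2,-1}: single k=1 term ⇒ +0.645586;  D = +0.405996-0.501945i
d^2_{-1,-1}: k∈[0..1] ⇒ +0.612605 -0.510257 = +0.102348;  D = -0.009024-0.101949i
d^2_{0,-1}: k∈[0..1] ⇒ -0.790679 +0.219527 = -0.571152;  D = +0.431607+0.374072i
d^2_{1,-1}: k∈[0..1] ⇒ +0.510257 -0.047223 = +0.463034;  D = -0.462352+0.025127i
d^2_{2,-1}: single k=0 term ⇒ -0.179243;  D = +0.121930-0.131381i
Y_2^{m'}(θ=1.623,φ=0.3245) and Σ D·Y over m':
  (+0.4060-0.5019i)·(+0.3069-0.2328i)  (-0.0090-0.1019i)·(-0.0382+0.0128i)  (+0.4316+0.3741i)·(-0.3128+0.0000i)  (-0.4624+0.0251i)·(+0.0382+0.0128i)  (+0.1219-0.1314i)·(+0.3069+0.2328i)
Y_2^-1(R⁻¹ n̂) = -0.075579-0.378724i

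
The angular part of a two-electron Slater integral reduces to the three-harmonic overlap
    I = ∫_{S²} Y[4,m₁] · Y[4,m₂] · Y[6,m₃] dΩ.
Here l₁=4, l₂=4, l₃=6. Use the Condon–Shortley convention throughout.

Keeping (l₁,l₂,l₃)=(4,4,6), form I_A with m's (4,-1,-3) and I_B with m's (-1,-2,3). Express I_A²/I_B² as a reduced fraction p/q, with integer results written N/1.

16/7

l's match ⇒ only the (l;m) 3-j factors differ between A and B.
A: triangle coeff Δ(4,4,6) = 1/1261260; Σ_t [0,0]: t=0:+1/51840 = 1/51840; (3j)²=8/429 [(4 4 6; 4 -1 -3)], sign=-1
B: triangle coeff Δ(4,4,6) = 1/1261260; Σ_t [0,2]: t=0:+1/11520 t=1:−1/5760 t=2:+1/51840 = -7/103680; (3j)²=7/858 [(4 4 6; -1 -2 3)], sign=+1
I_A²/I_B² = (8/429)/(7/858) = 16/7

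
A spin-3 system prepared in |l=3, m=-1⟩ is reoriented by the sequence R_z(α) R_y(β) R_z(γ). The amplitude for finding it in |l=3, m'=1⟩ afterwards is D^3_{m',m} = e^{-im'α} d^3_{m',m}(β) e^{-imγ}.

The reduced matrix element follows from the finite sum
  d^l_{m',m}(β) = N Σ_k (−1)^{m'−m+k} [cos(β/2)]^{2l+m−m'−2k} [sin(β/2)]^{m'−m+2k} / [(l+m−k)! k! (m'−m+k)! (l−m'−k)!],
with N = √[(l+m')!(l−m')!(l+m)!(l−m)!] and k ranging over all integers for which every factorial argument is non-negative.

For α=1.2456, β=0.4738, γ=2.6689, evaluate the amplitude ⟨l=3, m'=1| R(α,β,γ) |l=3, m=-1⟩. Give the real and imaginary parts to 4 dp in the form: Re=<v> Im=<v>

Re=0.0400 Im=0.2694

Split into d^3_{1,-1}(β=0.4738) × two z-phases.
Half-angle: c=0.972070, s=0.234690. N=√(24·2·2·24)=48.000000
The bounds max(0,m−m')=0 and min(l+m,l−m')=2 give 3 terms
  k=0: (−1)^2·48.0000/(8)·0.9721^4·0.2347^2 = +0.295075
  k=1: (−1)^3·48.0000/(6)·0.9721^2·0.2347^4 = -0.022933
  k=2: (−1)^4·48.0000/(48)·0.9721^0·0.2347^6 = +0.000167
d^3_{1,-1}(0.4738) = +0.295075 -0.022933 +0.000167 = +0.272309
D = (+0.319495-0.947588i)·(+0.272309)·(-0.890346+0.455285i) = +0.040019+0.269352i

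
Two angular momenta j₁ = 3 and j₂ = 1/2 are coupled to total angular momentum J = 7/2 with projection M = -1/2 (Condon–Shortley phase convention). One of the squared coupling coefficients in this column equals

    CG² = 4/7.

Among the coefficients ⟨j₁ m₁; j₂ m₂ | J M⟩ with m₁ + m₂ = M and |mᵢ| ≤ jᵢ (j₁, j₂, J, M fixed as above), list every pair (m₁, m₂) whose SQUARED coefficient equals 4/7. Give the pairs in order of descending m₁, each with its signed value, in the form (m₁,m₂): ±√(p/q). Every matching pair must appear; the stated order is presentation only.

Admissible pairs with m₁+m₂ = M = -1/2: (-1,1/2), (0,-1/2)
  (m₁,m₂)=(0,-1/2): CG² = 4/7, CG = +√(4/7)   ← matches the target
  (m₁,m₂)=(-1,1/2): CG² = 3/7, CG = +√(3/7)
Pairs with CG² = 4/7: (0,-1/2): +√(4/7)

(0,-1/2): +√(4/7)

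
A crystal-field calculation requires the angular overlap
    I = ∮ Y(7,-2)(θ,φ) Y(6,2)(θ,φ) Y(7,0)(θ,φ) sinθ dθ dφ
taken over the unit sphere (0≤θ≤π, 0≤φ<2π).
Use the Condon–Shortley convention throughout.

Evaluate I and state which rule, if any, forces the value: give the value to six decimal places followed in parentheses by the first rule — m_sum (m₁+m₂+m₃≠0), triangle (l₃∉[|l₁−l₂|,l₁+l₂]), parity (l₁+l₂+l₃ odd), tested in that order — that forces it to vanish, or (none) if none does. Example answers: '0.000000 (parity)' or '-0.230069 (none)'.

-0.073859 (none)

Checks pass: Σm=0; 20 even; l₃=7∈[1,13].
(2·7+1)(2·6+1)(2·7+1) = 2925
Δ: 6! 8! 6! / 21! → 1/2444321880
sum: t=0:+1/2612736000 t=1:−1/20736000 t=2:+1/1658880 t=3:−1/746496 t=4:+1/1658880 t=5:−1/20736000 t=6:+1/2612736000 = -1/4354560
3j²(7 6 7; 0 0 0) = Δ·Π!·Σ² = 1000/138567  (sign +1)
sum: t=2:+1/174182400 t=3:−1/6220800 t=4:+1/1658880 t=5:−1/2488320 t=6:+1/24883200 = 1/11612160
3j²(7 6 7; -2 2 0) = Δ·Π!·Σ² = 150/46189  (sign -1)
combine: 4πI² = 2925·1000/138567·150/46189 = 11250000/164109517
take √, sign -1: I = -0.07385917
No selection rule forces the value: the integral is nonzero (none).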